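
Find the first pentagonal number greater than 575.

590

Solve n(3n−1)/2 > 575 for integer n.
The largest n with value ≤ 575 is 19 (since 532 ≤ 575 < 590), so the first above is n = 20, value 590.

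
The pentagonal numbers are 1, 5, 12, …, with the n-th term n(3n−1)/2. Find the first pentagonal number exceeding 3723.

3725

Solve n(3n−1)/2 > 3723 for integer n.
The largest n with value ≤ 3723 is 49 (since 3577 ≤ 3723 < 3725), so the first above is n = 50, value 3725.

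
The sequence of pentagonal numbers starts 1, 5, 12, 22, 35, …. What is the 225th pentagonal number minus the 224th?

Consecutive pentagonal numbers differ by 3n − 2: here 3·225 − 2 = 673.

673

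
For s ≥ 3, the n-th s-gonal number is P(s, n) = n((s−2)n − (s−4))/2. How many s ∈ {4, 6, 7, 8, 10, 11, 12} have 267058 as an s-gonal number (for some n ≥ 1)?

1

s = 4: P(4, 516) = 266256 and P(4, 517) = 267289; 267058 is not s-gonal.
s = 6: P(6, 365) = 266085 and P(6, 366) = 267546; 267058 is not s-gonal.
s = 7: P(7, 327) = 266832 and P(7, 328) = 268468; 267058 is not s-gonal.
s = 8: P(8, 298) = 265816 and P(8, 299) = 267605; 267058 is not s-gonal.
s = 10: P(10, 258) = 265482 and P(10, 259) = 267547; 267058 is not s-gonal.
s = 11: P(11, 244) = 267058. ✓
s = 12: P(12, 231) = 265881 and P(12, 232) = 268192; 267058 is not s-gonal.
Hits: s ∈ {11} → 1.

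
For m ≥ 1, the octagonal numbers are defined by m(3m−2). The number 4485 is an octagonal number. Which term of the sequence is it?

Set n(3n−2) = 4485, giving 3n² − 2n − 4485 = 0.
The discriminant is 4 + 12·4485 = 53824, and √53824 = 232.
So n = (2 + 232) / 6 = 234/6 = 39.

39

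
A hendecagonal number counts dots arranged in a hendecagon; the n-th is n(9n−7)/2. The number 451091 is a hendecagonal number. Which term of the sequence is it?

317

Set n(9n−7)/2 = 451091, giving 9n² − 7n − 902182 = 0.
So n = (7 + 5699) / 18 = 5706/18 = 317.
Check: 317·(9·317 − 7)/2 = 451091. ✓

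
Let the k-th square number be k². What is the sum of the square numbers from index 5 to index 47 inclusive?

35690

Σ_{i=5}^{47} i² = 35720 − 30 = 35690.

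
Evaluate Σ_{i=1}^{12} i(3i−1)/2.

Σ i(3i−1)/2 = (3Σi² − Σi) / 2 over i = 1..12.
Σi = 78 and Σi² = 650.
(3·650 − 1·78) / 2 = 1872/2 = 936.

936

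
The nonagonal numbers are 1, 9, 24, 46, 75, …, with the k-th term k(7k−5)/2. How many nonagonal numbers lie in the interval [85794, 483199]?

215

The n-th nonagonal number is n(7n−5)/2.
Smallest index with value ≥ 85794: n = 157 (giving 85879).
Largest index with value ≤ 483199: n = 371 (giving 480816).
Indices 157 through 371: 215 terms.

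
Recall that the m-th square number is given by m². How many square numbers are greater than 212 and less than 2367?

The n-th square number is n².
Smallest index with value > 212: n = 15 (giving 225).
Largest index with value < 2367: n = 48 (giving 2304).
Indices 15 through 48: 34 terms.

34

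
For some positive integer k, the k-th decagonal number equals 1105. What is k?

17

Set n(4n−3) = 1105, giving 4n² − 3n − 1105 = 0.
So n = (3 + 133) / 8 = 136/8 = 17.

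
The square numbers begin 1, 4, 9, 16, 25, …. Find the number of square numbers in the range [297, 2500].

33

The n-th square number is n².
Smallest index with value ≥ 297: n = 18 (giving 324).
Largest index with value ≤ 2500: n = 50 (giving 2500).
Indices 18 through 50: 33 terms.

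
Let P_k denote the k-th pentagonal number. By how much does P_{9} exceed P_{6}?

9·(3·9 − 1)/2 = 117 and 6·(3·6 − 1)/2 = 51.
Difference: 117 − 51 = 66.

66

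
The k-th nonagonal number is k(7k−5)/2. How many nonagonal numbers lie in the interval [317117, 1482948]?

The n-th nonagonal number is n(7n−5)/2.
Smallest index with value ≥ 317117: n = 302 (giving 318459).
Largest index with value ≤ 1482948: n = 651 (giving 1481676).
Indices 302 through 651: 350 terms.

350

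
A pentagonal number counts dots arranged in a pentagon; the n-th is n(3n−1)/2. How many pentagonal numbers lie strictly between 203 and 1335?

The n-th pentagonal number is n(3n−1)/2.
Smallest index with value > 203: n = 12 (giving 210).
Largest index with value < 1335: n = 29 (giving 1247).
Indices 12 through 29: 18 terms.

18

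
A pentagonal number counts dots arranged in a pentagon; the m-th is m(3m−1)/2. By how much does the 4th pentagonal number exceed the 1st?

21

4·(3·4 − 1)/2 = 22 and 1·(3·1 − 1)/2 = 1.
Difference: 22 − 1 = 21.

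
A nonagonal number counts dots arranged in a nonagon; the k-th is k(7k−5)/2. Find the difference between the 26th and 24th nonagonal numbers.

26·(7·26 − 5)/2 = 2301 and 24·(7·24 − 5)/2 = 1956.
Difference: 2301 − 1956 = 345.

345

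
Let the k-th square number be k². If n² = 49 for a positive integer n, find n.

We need n² = 49, so n = √49 = 7.

7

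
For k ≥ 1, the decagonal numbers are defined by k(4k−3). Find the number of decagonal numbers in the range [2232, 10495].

28

The n-th decagonal number is n(4n−3).
Smallest index with value ≥ 2232: n = 24 (giving 2232).
Largest index with value ≤ 10495: n = 51 (giving 10251).
Indices 24 through 51: 28 terms.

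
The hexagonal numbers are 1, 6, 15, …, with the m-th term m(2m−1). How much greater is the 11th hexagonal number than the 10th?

Consecutive hexagonal numbers differ by 4n − 3: here 4·11 − 3 = 41.

41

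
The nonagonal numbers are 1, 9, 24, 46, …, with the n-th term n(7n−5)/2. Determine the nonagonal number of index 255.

255·(7·255 − 5)/2 = 255·1780/2 = 255·890 = 226950.

226950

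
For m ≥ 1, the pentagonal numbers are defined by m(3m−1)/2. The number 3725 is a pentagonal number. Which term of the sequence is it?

50

Set n(3n−1)/2 = 3725, giving 3n² − n − 7450 = 0.
So n = (1 + 299) / 6 = 300/6 = 50.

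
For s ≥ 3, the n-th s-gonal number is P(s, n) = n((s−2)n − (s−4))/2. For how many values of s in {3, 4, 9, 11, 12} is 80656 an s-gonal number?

s = 3: P(3, 401) = 80601 and P(3, 402) = 81003; 80656 is not s-gonal.
s = 4: P(4, 284) = 80656. ✓
s = 9: P(9, 152) = 80484 and P(9, 153) = 81549; 80656 is not s-gonal.
s = 11: P(11, 134) = 80333 and P(11, 135) = 81540; 80656 is not s-gonal.
s = 12: P(12, 127) = 80137 and P(12, 128) = 81408; 80656 is not s-gonal.
Hits: s ∈ {4} → 1.

1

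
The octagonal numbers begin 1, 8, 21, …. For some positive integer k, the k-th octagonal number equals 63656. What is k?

Set n(3n−2) = 63656, giving 3n² − 2n − 63656 = 0.
So n = (2 + 874) / 6 = 876/6 = 146.

146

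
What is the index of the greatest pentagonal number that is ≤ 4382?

Solve n(3n−1)/2 ≤ 4382 for integer n.
n = 54 gives 4347 ≤ 4382, while n = 55 gives 4510 > 4382; so the answer is index 54.

54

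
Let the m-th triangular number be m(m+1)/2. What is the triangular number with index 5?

15

5·6/2 = 30/2 = 15.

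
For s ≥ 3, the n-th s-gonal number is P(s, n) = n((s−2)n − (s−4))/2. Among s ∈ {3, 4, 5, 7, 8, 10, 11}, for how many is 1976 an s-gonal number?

1

s = 3: P(3, 62) = 1953 and P(3, 63) = 2016; 1976 is not s-gonal.
s = 4: P(4, 44) = 1936 and P(4, 45) = 2025; 1976 is not s-gonal.
s = 5: P(5, 36) = 1926 and P(5, 37) = 2035; 1976 is not s-gonal.
s = 7: P(7, 28) = 1918 and P(7, 29) = 2059; 1976 is not s-gonal.
s = 8: P(8, 26) = 1976. ✓
s = 10: P(10, 22) = 1870 and P(10, 23) = 2047; 1976 is not s-gonal.
s = 11: P(11, 21) = 1911 and P(11, 22) = 2101; 1976 is not s-gonal.
Hits: s ∈ {8} → 1.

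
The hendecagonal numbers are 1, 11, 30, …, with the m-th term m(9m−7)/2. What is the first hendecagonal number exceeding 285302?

Solve n(9n−7)/2 > 285302 for integer n.
The largest n with value ≤ 285302 is 252 (since 284886 ≤ 285302 < 287155), so the first above is n = 253, value 287155.

287155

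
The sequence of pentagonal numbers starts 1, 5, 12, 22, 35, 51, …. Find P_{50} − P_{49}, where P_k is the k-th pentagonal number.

Consecutive pentagonal numbers differ by 3n − 2: here 3·50 − 2 = 148.

148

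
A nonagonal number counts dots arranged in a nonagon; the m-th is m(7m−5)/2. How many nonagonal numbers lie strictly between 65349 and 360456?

The n-th nonagonal number is n(7n−5)/2.
Smallest index with value > 65349: n = 138 (giving 66309).
Largest index with value < 360456: n = 321 (giving 359841).
Indices 138 through 321: 184 terms.

184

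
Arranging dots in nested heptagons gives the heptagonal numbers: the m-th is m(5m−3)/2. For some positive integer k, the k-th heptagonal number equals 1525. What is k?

25

Set n(5n−3)/2 = 1525, giving 5n² − 3n − 3050 = 0.
The discriminant is 9 + 40·1525 = 61009, and √61009 = 247.
So n = (3 + 247) / 10 = 250/10 = 25.
Check: 25·(5·25 − 3)/2 = 1525. ✓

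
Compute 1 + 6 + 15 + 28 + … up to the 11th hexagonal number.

946

Σ i(2i−1) = 2Σi² − Σi over i = 1..11.
Σi = 66 and Σi² = 506.
2·506 − 1·66 = 946.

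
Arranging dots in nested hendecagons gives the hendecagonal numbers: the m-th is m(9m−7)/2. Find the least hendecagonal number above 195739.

195833

Solve n(9n−7)/2 > 195739 for integer n.
The largest n with value ≤ 195739 is 208 (since 193960 ≤ 195739 < 195833), so the first above is n = 209, value 195833.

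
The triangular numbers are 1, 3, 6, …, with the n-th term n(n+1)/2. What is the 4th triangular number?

10

The 4th triangular number is n(n+1)/2 with n = 4.
4·5/2 = 20/2 = 10.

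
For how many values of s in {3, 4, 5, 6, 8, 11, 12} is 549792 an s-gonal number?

s = 3: P(3, 1048) = 549676 and P(3, 1049) = 550725; 549792 is not s-gonal.
s = 4: P(4, 741) = 549081 and P(4, 742) = 550564; 549792 is not s-gonal.
s = 5: P(5, 605) = 548735 and P(5, 606) = 550551; 549792 is not s-gonal.
s = 6: P(6, 524) = 548628 and P(6, 525) = 550725; 549792 is not s-gonal.
s = 8: P(8, 428) = 548696 and P(8, 429) = 551265; 549792 is not s-gonal.
s = 11: P(11, 349) = 546883 and P(11, 350) = 550025; 549792 is not s-gonal.
s = 12: P(12, 332) = 549792. ✓
Hits: s ∈ {12} → 1.

1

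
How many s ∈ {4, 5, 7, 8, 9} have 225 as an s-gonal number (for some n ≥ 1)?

2

s = 4: P(4, 15) = 225. ✓
s = 5: P(5, 12) = 210 and P(5, 13) = 247; 225 is not s-gonal.
s = 7: P(7, 9) = 189 and P(7, 10) = 235; 225 is not s-gonal.
s = 8: P(8, 9) = 225. ✓
s = 9: P(9, 8) = 204 and P(9, 9) = 261; 225 is not s-gonal.
Hits: s ∈ {4, 8} → 2.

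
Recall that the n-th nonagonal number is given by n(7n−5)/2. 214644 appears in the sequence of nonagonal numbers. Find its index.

Set n(7n−5)/2 = 214644, giving 7n² − 5n − 429288 = 0.
So n = (5 + 3467) / 14 = 3472/14 = 248.

248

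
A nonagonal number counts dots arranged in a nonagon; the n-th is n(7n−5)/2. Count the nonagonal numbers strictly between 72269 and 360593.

The n-th nonagonal number is n(7n−5)/2.
Smallest index with value > 72269: n = 145 (giving 73225).
Largest index with value < 360593: n = 321 (giving 359841).
Indices 145 through 321: 177 terms.

177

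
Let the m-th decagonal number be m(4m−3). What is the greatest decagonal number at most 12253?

11935

Solve n(4n−3) ≤ 12253 for integer n.
n = 55 gives 11935 ≤ 12253, while n = 56 gives 12376 > 12253; so the answer is 11935.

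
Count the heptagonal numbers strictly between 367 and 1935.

16

The n-th heptagonal number is n(5n−3)/2.
Smallest index with value > 367: n = 13 (giving 403).
Largest index with value < 1935: n = 28 (giving 1918).
Indices 13 through 28: 16 terms.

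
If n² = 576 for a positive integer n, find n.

24

We need n² = 576, so n = √576 = 24.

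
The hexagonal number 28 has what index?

4

Set n(2n−1) = 28, giving 2n² − n − 28 = 0.
The discriminant is 1 + 8·28 = 225, and √225 = 15.
So n = (1 + 15) / 4 = 16/4 = 4.
Check: 4·(2·4 − 1) = 28. ✓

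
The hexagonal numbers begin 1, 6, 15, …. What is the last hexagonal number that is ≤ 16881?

Solve n(2n−1) ≤ 16881 for integer n.
n = 92 gives 16836 ≤ 16881, while n = 93 gives 17205 > 16881; so the answer is 16836.

16836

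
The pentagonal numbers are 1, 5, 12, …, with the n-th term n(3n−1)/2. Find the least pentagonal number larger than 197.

210

Solve n(3n−1)/2 > 197 for integer n.
The largest n with value ≤ 197 is 11 (since 176 ≤ 197 < 210), so the first above is n = 12, value 210.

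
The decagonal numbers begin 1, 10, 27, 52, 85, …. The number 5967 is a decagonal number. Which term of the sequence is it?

39

Set n(4n−3) = 5967, giving 4n² − 3n − 5967 = 0.
The discriminant is 9 + 16·5967 = 95481, and √95481 = 309.
So n = (3 + 309) / 8 = 312/8 = 39.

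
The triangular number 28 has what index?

7

Set n(n+1)/2 = 28, giving n² + n − 56 = 0.
The discriminant is 1 + 8·28 = 225, and √225 = 15.
So n = (-1 + 15) / 2 = 14/2 = 7.
Check: 7·8/2 = 28. ✓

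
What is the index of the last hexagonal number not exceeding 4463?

Solve n(2n−1) ≤ 4463 for integer n.
n = 47 gives 4371 ≤ 4463, while n = 48 gives 4560 > 4463; so the answer is index 47.

47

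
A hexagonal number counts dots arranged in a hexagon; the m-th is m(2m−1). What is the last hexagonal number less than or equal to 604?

561

Solve n(2n−1) ≤ 604 for integer n.
n = 17 gives 561 ≤ 604, while n = 18 gives 630 > 604; so the answer is 561.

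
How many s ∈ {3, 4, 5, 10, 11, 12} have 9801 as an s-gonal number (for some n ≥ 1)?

2

s = 3: P(3, 139) = 9730 and P(3, 140) = 9870; 9801 is not s-gonal.
s = 4: P(4, 99) = 9801. ✓
s = 5: P(5, 81) = 9801. ✓
s = 10: P(10, 49) = 9457 and P(10, 50) = 9850; 9801 is not s-gonal.
s = 11: P(11, 47) = 9776 and P(11, 48) = 10200; 9801 is not s-gonal.
s = 12: P(12, 44) = 9504 and P(12, 45) = 9945; 9801 is not s-gonal.
Hits: s ∈ {4, 5} → 2.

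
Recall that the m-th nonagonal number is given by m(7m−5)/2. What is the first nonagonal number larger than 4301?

4446

Solve n(7n−5)/2 > 4301 for integer n.
The largest n with value ≤ 4301 is 35 (since 4200 ≤ 4301 < 4446), so the first above is n = 36, value 4446.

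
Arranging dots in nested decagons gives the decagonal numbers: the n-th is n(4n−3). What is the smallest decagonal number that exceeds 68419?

Solve n(4n−3) > 68419 for integer n.
The largest n with value ≤ 68419 is 131 (since 68251 ≤ 68419 < 69300), so the first above is n = 132, value 69300.

69300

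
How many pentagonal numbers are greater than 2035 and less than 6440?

The n-th pentagonal number is n(3n−1)/2.
Smallest index with value > 2035: n = 38 (giving 2147).
Largest index with value < 6440: n = 65 (giving 6305).
Indices 38 through 65: 28 terms.

28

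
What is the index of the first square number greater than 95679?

Solve n² > 95679 for integer n.
The largest n with value ≤ 95679 is 309 (since 95481 ≤ 95679 < 96100), so the first above is n = 310, value 96100.

310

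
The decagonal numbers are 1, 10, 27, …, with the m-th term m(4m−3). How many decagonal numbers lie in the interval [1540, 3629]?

The n-th decagonal number is n(4n−3).
Smallest index with value ≥ 1540: n = 20 (giving 1540).
Largest index with value ≤ 3629: n = 30 (giving 3510).
Indices 20 through 30: 11 terms.

11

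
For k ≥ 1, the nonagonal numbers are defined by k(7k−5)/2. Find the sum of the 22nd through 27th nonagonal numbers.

12299

Σ i(7i−5)/2 = (7Σi² − 5Σi) / 2 over i = 22..27.
Σi = 378 − 231 = 147 and Σi² = 6930 − 3311 = 3619.
(7·3619 − 5·147) / 2 = 24598/2 = 12299.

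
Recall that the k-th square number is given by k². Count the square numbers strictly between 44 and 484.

The n-th square number is n².
Smallest index with value > 44: n = 7 (giving 49).
Largest index with value < 484: n = 21 (giving 441).
Indices 7 through 21: 15 terms.

15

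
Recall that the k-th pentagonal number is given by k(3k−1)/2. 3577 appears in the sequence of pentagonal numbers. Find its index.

Set n(3n−1)/2 = 3577, giving 3n² − n − 7154 = 0.
The discriminant is 1 + 24·3577 = 85849, and √85849 = 293.
So n = (1 + 293) / 6 = 294/6 = 49.

49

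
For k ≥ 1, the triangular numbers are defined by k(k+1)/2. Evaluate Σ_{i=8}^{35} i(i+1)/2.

7686

Σ i(i+1)/2 = (Σi² + Σi) / 2 over i = 8..35.
Σi = 630 − 28 = 602 and Σi² = 14910 − 140 = 14770.
(1·14770 + 1·602) / 2 = 15372/2 = 7686.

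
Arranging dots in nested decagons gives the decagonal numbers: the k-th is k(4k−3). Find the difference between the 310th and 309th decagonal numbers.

2473

Consecutive decagonal numbers differ by 8n − 7: here 8·310 − 7 = 2473.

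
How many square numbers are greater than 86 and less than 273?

The n-th square number is n².
Smallest index with value > 86: n = 10 (giving 100).
Largest index with value < 273: n = 16 (giving 256).
Indices 10 through 16: 7 terms.

7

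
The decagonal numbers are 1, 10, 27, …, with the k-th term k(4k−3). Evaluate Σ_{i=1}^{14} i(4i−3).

Σ i(4i−3) = 4Σi² − 3Σi over i = 1..14.
Σi = 105 and Σi² = 1015.
4·1015 − 3·105 = 3745.

3745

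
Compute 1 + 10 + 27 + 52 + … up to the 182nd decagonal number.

Σ i(4i−3) = 4Σi² − 3Σi over i = 1..182.
Σi = 16653 and Σi² = 2026115.
4·2026115 − 3·16653 = 8054501.

8054501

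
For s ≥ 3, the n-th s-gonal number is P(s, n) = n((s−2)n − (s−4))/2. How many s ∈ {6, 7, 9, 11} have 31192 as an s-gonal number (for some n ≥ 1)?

s = 6: P(6, 125) = 31125 and P(6, 126) = 31626; 31192 is not s-gonal.
s = 7: P(7, 112) = 31192. ✓
s = 9: P(9, 94) = 30691 and P(9, 95) = 31350; 31192 is not s-gonal.
s = 11: P(11, 83) = 30710 and P(11, 84) = 31458; 31192 is not s-gonal.
Hits: s ∈ {7} → 1.

1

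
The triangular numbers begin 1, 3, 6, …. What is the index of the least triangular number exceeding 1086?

Solve n(n+1)/2 > 1086 for integer n.
The largest n with value ≤ 1086 is 46 (since 1081 ≤ 1086 < 1128), so the first above is n = 47, value 1128.

47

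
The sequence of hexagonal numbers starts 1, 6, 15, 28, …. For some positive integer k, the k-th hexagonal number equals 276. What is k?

Set n(2n−1) = 276, giving 2n² − n − 276 = 0.
The discriminant is 1 + 8·276 = 2209, and √2209 = 47.
So n = (1 + 47) / 4 = 48/4 = 12.
Check: 12·(2·12 − 1) = 276. ✓

12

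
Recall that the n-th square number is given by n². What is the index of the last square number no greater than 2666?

Solve n² ≤ 2666 for integer n.
n = 51 gives 2601 ≤ 2666, while n = 52 gives 2704 > 2666; so the answer is index 51.

51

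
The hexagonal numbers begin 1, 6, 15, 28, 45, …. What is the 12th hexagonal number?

The 12th hexagonal number is n(2n−1) with n = 12.
12·(2·12 − 1) = 12·23 = 276.

276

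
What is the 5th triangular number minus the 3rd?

5·6/2 = 15 and 3·4/2 = 6.
Difference: 15 − 6 = 9.

9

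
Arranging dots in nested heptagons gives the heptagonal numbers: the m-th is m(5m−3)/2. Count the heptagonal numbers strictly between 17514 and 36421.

The n-th heptagonal number is n(5n−3)/2.
Smallest index with value > 17514: n = 85 (giving 17935).
Largest index with value < 36421: n = 120 (giving 35820).
Indices 85 through 120: 36 terms.

36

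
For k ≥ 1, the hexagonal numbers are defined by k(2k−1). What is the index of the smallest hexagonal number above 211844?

326

Solve n(2n−1) > 211844 for integer n.
The largest n with value ≤ 211844 is 325 (since 210925 ≤ 211844 < 212226), so the first above is n = 326, value 212226.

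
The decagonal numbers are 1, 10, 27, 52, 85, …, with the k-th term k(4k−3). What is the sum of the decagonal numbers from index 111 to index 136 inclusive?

1582451

Σ i(4i−3) = 4Σi² − 3Σi over i = 111..136.
Σi = 9316 − 6105 = 3211 and Σi² = 847756 − 449735 = 398021.
4·398021 − 3·3211 = 1582451.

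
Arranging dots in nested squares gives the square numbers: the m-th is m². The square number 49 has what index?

7

We need n² = 49, so n = √49 = 7.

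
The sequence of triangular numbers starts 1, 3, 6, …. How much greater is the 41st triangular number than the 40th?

Consecutive triangular numbers differ by n: T_{41} − T_{40} = 41.

41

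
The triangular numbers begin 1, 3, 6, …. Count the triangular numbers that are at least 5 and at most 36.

The n-th triangular number is n(n+1)/2.
Smallest index with value ≥ 5: n = 3 (giving 6).
Largest index with value ≤ 36: n = 8 (giving 36).
Indices 3 through 8: 6 terms.

6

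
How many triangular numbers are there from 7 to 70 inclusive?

The n-th triangular number is n(n+1)/2.
Smallest index with value ≥ 7: n = 4 (giving 10).
Largest index with value ≤ 70: n = 11 (giving 66).
Indices 4 through 11: 8 terms.

8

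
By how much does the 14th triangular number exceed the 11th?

14·15/2 = 105 and 11·12/2 = 66.
Difference: 105 − 66 = 39.

39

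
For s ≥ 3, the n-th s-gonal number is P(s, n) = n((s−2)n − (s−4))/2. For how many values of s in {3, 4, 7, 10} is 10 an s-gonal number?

s = 3: P(3, 4) = 10. ✓
s = 4: P(4, 3) = 9 and P(4, 4) = 16; 10 is not s-gonal.
s = 7: P(7, 2) = 7 and P(7, 3) = 18; 10 is not s-gonal.
s = 10: P(10, 2) = 10. ✓
Hits: s ∈ {3, 10} → 2.

2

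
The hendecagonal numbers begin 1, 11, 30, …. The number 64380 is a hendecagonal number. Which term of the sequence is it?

120

Set n(9n−7)/2 = 64380, giving 9n² − 7n − 128760 = 0.
So n = (7 + 2153) / 18 = 2160/18 = 120.
Check: 120·(9·120 − 7)/2 = 64380. ✓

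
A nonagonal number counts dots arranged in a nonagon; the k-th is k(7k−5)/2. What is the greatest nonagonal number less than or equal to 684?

Solve n(7n−5)/2 ≤ 684 for integer n.
n = 14 gives 651 ≤ 684, while n = 15 gives 750 > 684; so the answer is 651.

651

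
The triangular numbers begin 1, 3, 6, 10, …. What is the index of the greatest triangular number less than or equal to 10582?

Solve n(n+1)/2 ≤ 10582 for integer n.
n = 144 gives 10440 ≤ 10582, while n = 145 gives 10585 > 10582; so the answer is index 144.

144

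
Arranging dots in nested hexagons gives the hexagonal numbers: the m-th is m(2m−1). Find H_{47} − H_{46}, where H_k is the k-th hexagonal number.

185

Consecutive hexagonal numbers differ by 4n − 3: here 4·47 − 3 = 185.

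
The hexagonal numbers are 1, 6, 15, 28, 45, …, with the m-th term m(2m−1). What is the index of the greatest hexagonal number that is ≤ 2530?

Solve n(2n−1) ≤ 2530 for integer n.
n = 35 gives 2415 ≤ 2530, while n = 36 gives 2556 > 2530; so the answer is index 35.

35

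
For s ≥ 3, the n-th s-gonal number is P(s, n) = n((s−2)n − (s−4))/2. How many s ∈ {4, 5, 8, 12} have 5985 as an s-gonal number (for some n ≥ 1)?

s = 4: P(4, 77) = 5929 and P(4, 78) = 6084; 5985 is not s-gonal.
s = 5: P(5, 63) = 5922 and P(5, 64) = 6112; 5985 is not s-gonal.
s = 8: P(8, 45) = 5985. ✓
s = 12: P(12, 35) = 5985. ✓
Hits: s ∈ {8, 12} → 2.

2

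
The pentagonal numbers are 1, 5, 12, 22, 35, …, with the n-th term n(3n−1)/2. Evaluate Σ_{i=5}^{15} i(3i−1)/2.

Σ i(3i−1)/2 = (3Σi² − Σi) / 2 over i = 5..15.
Σi = 120 − 10 = 110 and Σi² = 1240 − 30 = 1210.
(3·1210 − 1·110) / 2 = 3520/2 = 1760.

1760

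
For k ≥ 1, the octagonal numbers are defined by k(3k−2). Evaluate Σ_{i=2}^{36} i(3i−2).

47285

Σ i(3i−2) = 3Σi² − 2Σi over i = 2..36.
Σi = 666 − 1 = 665 and Σi² = 16206 − 1 = 16205.
3·16205 − 2·665 = 47285.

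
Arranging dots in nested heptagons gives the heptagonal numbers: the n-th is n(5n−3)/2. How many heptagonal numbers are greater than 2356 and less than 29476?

The n-th heptagonal number is n(5n−3)/2.
Smallest index with value > 2356: n = 32 (giving 2512).
Largest index with value < 29476: n = 108 (giving 28998).
Indices 32 through 108: 77 terms.

77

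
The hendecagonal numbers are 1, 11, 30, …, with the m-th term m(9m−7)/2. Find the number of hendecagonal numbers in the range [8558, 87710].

97

The n-th hendecagonal number is n(9n−7)/2.
Smallest index with value ≥ 8558: n = 44 (giving 8558).
Largest index with value ≤ 87710: n = 140 (giving 87710).
Indices 44 through 140: 97 terms.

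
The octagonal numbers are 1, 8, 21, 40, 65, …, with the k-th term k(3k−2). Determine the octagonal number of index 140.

The 140th octagonal number is n(3n−2) with n = 140.
140·(3·140 − 2) = 140·418 = 58520.

58520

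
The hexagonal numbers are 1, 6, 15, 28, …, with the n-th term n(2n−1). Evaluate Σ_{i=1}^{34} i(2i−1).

26775

Σ i(2i−1) = 2Σi² − Σi over i = 1..34.
Σi = 595 and Σi² = 13685.
2·13685 − 1·595 = 26775.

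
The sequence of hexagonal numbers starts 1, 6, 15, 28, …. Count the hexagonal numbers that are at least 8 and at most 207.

8

The n-th hexagonal number is n(2n−1).
Smallest index with value ≥ 8: n = 3 (giving 15).
Largest index with value ≤ 207: n = 10 (giving 190).
Indices 3 through 10: 8 terms.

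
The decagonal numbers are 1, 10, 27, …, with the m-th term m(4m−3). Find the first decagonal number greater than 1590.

Solve n(4n−3) > 1590 for integer n.
The largest n with value ≤ 1590 is 20 (since 1540 ≤ 1590 < 1701), so the first above is n = 21, value 1701.

1701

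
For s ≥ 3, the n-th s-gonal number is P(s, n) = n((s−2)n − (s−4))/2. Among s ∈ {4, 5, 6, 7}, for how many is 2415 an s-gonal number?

s = 4: P(4, 49) = 2401 and P(4, 50) = 2500; 2415 is not s-gonal.
s = 5: P(5, 40) = 2380 and P(5, 41) = 2501; 2415 is not s-gonal.
s = 6: P(6, 35) = 2415. ✓
s = 7: P(7, 31) = 2356 and P(7, 32) = 2512; 2415 is not s-gonal.
Hits: s ∈ {6} → 1.

1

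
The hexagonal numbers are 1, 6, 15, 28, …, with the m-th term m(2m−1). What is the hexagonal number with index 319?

203203

The 319th hexagonal number is n(2n−1) with n = 319.
319·(2·319 − 1) = 319·637 = 203203.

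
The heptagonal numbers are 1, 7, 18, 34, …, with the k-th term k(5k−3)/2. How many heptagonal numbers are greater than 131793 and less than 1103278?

The n-th heptagonal number is n(5n−3)/2.
Smallest index with value > 131793: n = 230 (giving 131905).
Largest index with value < 1103278: n = 664 (giving 1101244).
Indices 230 through 664: 435 terms.

435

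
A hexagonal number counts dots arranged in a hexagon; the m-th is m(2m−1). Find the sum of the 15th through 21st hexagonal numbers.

Σ i(2i−1) = 2Σi² − Σi over i = 15..21.
Σi = 231 − 105 = 126 and Σi² = 3311 − 1015 = 2296.
2·2296 − 1·126 = 4466.

4466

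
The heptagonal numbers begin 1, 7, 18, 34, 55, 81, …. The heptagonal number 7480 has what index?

Set n(5n−3)/2 = 7480, giving 5n² − 3n − 14960 = 0.
The discriminant is 9 + 40·7480 = 299209, and √299209 = 547.
So n = (3 + 547) / 10 = 550/10 = 55.

55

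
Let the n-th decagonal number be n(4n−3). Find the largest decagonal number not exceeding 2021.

1870

Solve n(4n−3) ≤ 2021 for integer n.
n = 22 gives 1870 ≤ 2021, while n = 23 gives 2047 > 2021; so the answer is 1870.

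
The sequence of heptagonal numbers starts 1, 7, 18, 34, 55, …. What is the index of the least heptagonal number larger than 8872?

60

Solve n(5n−3)/2 > 8872 for integer n.
The largest n with value ≤ 8872 is 59 (since 8614 ≤ 8872 < 8910), so the first above is n = 60, value 8910.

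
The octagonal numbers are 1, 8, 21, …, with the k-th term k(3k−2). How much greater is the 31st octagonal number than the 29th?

31·(3·31 − 2) = 2821 and 29·(3·29 − 2) = 2465.
Difference: 2821 − 2465 = 356.

356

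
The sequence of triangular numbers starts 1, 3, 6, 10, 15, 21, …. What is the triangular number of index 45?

1035

The 45th triangular number is n(n+1)/2 with n = 45.
45·46/2 = 2070/2 = 1035.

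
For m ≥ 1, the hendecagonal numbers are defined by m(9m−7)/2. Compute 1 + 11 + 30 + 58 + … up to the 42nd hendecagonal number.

111972

Σ i(9i−7)/2 = (9Σi² − 7Σi) / 2 over i = 1..42.
Σi = 903 and Σi² = 25585.
(9·25585 − 7·903) / 2 = 223944/2 = 111972.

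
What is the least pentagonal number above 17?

Solve n(3n−1)/2 > 17 for integer n.
The largest n with value ≤ 17 is 3 (since 12 ≤ 17 < 22), so the first above is n = 4, value 22.

22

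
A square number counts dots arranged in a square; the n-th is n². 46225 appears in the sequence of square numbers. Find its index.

215

We need n² = 46225, so n = √46225 = 215.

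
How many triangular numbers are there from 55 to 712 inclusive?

The n-th triangular number is n(n+1)/2.
Smallest index with value ≥ 55: n = 10 (giving 55).
Largest index with value ≤ 712: n = 37 (giving 703).
Indices 10 through 37: 28 terms.

28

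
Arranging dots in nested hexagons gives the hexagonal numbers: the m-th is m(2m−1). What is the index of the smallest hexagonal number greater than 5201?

52

Solve n(2n−1) > 5201 for integer n.
The largest n with value ≤ 5201 is 51 (since 5151 ≤ 5201 < 5356), so the first above is n = 52, value 5356.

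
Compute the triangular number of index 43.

The 43rd triangular number is n(n+1)/2 with n = 43.
43·44/2 = 1892/2 = 946.

946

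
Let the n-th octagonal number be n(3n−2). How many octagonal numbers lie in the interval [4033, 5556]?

7

The n-th octagonal number is n(3n−2).
Smallest index with value ≥ 4033: n = 37 (giving 4033).
Largest index with value ≤ 5556: n = 43 (giving 5461).
Indices 37 through 43: 7 terms.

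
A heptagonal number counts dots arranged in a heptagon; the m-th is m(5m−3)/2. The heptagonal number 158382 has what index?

Set n(5n−3)/2 = 158382, giving 5n² − 3n − 316764 = 0.
The discriminant is 9 + 40·158382 = 6335289, and √6335289 = 2517.
So n = (3 + 2517) / 10 = 2520/10 = 252.
Check: 252·(5·252 − 3)/2 = 158382. ✓

252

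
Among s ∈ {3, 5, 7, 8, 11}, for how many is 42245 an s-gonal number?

s = 3: P(3, 290) = 42195 and P(3, 291) = 42486; 42245 is not s-gonal.
s = 5: P(5, 167) = 41750 and P(5, 168) = 42252; 42245 is not s-gonal.
s = 7: P(7, 130) = 42055 and P(7, 131) = 42706; 42245 is not s-gonal.
s = 8: P(8, 119) = 42245. ✓
s = 11: P(11, 97) = 42001 and P(11, 98) = 42875; 42245 is not s-gonal.
Hits: s ∈ {8} → 1.

1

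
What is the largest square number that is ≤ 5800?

5776

Solve n² ≤ 5800 for integer n.
n = 76 gives 5776 ≤ 5800, while n = 77 gives 5929 > 5800; so the answer is 5776.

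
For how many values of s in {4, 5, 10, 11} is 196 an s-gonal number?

2

s = 4: P(4, 14) = 196. ✓
s = 5: P(5, 11) = 176 and P(5, 12) = 210; 196 is not s-gonal.
s = 10: P(10, 7) = 175 and P(10, 8) = 232; 196 is not s-gonal.
s = 11: P(11, 7) = 196. ✓
Hits: s ∈ {4, 11} → 2.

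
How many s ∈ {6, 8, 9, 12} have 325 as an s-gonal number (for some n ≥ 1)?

2

s = 6: P(6, 13) = 325. ✓
s = 8: P(8, 10) = 280 and P(8, 11) = 341; 325 is not s-gonal.
s = 9: P(9, 10) = 325. ✓
s = 12: P(12, 8) = 288 and P(12, 9) = 369; 325 is not s-gonal.
Hits: s ∈ {6, 9} → 2.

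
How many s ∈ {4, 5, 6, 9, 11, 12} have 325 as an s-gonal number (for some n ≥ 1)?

s = 4: P(4, 18) = 324 and P(4, 19) = 361; 325 is not s-gonal.
s = 5: P(5, 14) = 287 and P(5, 15) = 330; 325 is not s-gonal.
s = 6: P(6, 13) = 325. ✓
s = 9: P(9, 10) = 325. ✓
s = 11: P(11, 8) = 260 and P(11, 9) = 333; 325 is not s-gonal.
s = 12: P(12, 8) = 288 and P(12, 9) = 369; 325 is not s-gonal.
Hits: s ∈ {6, 9} → 2.

2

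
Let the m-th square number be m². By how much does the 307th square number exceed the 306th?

613

n² − (n−1)² = 2n − 1, so 307² − 306² = 2·307 − 1 = 613.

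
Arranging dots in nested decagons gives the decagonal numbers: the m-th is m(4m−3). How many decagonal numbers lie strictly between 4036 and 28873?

The n-th decagonal number is n(4n−3).
Smallest index with value > 4036: n = 33 (giving 4257).
Largest index with value < 28873: n = 85 (giving 28645).
Indices 33 through 85: 53 terms.

53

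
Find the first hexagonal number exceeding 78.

91

Solve n(2n−1) > 78 for integer n.
The largest n with value ≤ 78 is 6 (since 66 ≤ 78 < 91), so the first above is n = 7, value 91.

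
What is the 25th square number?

625

25² = 625.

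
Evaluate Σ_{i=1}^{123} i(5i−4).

3108866

Σ i(5i−4) = 5Σi² − 4Σi over i = 1..123.
Σi = 7626 and Σi² = 627874.
5·627874 − 4·7626 = 3108866.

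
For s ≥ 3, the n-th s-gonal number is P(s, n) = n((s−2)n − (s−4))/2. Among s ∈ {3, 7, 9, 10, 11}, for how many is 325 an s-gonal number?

s = 3: P(3, 25) = 325. ✓
s = 7: P(7, 11) = 286 and P(7, 12) = 342; 325 is not s-gonal.
s = 9: P(9, 10) = 325. ✓
s = 10: P(10, 9) = 297 and P(10, 10) = 370; 325 is not s-gonal.
s = 11: P(11, 8) = 260 and P(11, 9) = 333; 325 is not s-gonal.
Hits: s ∈ {3, 9} → 2.

2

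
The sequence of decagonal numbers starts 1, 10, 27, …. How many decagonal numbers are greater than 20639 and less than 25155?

The n-th decagonal number is n(4n−3).
Smallest index with value > 20639: n = 73 (giving 21097).
Largest index with value < 25155: n = 79 (giving 24727).
Indices 73 through 79: 7 terms.

7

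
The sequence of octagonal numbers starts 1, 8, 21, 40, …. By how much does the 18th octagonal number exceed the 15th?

18·(3·18 − 2) = 936 and 15·(3·15 − 2) = 645.
Difference: 936 − 645 = 291.

291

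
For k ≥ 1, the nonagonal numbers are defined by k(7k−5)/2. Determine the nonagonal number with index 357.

445179

357·(7·357 − 5)/2 = 357·2494/2 = 357·1247 = 445179.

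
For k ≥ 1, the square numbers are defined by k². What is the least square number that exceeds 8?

9

Solve n² > 8 for integer n.
The largest n with value ≤ 8 is 2 (since 4 ≤ 8 < 9), so the first above is n = 3, value 9.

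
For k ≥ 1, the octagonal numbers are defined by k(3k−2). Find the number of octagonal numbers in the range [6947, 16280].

The n-th octagonal number is n(3n−2).
Smallest index with value ≥ 6947: n = 49 (giving 7105).
Largest index with value ≤ 16280: n = 74 (giving 16280).
Indices 49 through 74: 26 terms.

26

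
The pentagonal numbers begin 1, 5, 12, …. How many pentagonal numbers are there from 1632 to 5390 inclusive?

27

The n-th pentagonal number is n(3n−1)/2.
Smallest index with value ≥ 1632: n = 34 (giving 1717).
Largest index with value ≤ 5390: n = 60 (giving 5370).
Indices 34 through 60: 27 terms.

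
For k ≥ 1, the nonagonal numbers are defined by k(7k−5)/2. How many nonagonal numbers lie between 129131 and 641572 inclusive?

The n-th nonagonal number is n(7n−5)/2.
Smallest index with value ≥ 129131: n = 193 (giving 129889).
Largest index with value ≤ 641572: n = 428 (giving 640074).
Indices 193 through 428: 236 terms.

236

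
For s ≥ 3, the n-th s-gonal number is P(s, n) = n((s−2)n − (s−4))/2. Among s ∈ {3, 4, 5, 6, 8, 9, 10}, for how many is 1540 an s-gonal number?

s = 3: P(3, 55) = 1540. ✓
s = 4: P(4, 39) = 1521 and P(4, 40) = 1600; 1540 is not s-gonal.
s = 5: P(5, 32) = 1520 and P(5, 33) = 1617; 1540 is not s-gonal.
s = 6: P(6, 28) = 1540. ✓
s = 8: P(8, 22) = 1408 and P(8, 23) = 1541; 1540 is not s-gonal.
s = 9: P(9, 21) = 1491 and P(9, 22) = 1639; 1540 is not s-gonal.
s = 10: P(10, 20) = 1540. ✓
Hits: s ∈ {3, 6, 10} → 3.

3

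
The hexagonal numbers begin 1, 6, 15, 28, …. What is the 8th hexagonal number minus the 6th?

54

8·(2·8 − 1) = 120 and 6·(2·6 − 1) = 66.
Difference: 120 − 66 = 54.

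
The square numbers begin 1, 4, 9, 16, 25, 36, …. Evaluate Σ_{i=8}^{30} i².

9315

Σ_{i=8}^{30} i² = 9455 − 140 = 9315.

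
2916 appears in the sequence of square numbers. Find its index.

We need n² = 2916, so n = √2916 = 54.

54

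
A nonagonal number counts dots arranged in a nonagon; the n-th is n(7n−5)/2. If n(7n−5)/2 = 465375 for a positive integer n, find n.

Set n(7n−5)/2 = 465375, giving 7n² − 5n − 930750 = 0.
The discriminant is 25 + 56·465375 = 26061025, and √26061025 = 5105.
So n = (5 + 5105) / 14 = 5110/14 = 365.
Check: 365·(7·365 − 5)/2 = 465375. ✓

365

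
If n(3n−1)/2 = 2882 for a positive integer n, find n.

44

Set n(3n−1)/2 = 2882, giving 3n² − n − 5764 = 0.
The discriminant is 1 + 24·2882 = 69169, and √69169 = 263.
So n = (1 + 263) / 6 = 264/6 = 44.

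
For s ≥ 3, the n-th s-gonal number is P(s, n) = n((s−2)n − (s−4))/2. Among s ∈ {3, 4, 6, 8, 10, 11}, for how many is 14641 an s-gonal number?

s = 3: P(3, 170) = 14535 and P(3, 171) = 14706; 14641 is not s-gonal.
s = 4: P(4, 121) = 14641. ✓
s = 6: P(6, 85) = 14365 and P(6, 86) = 14706; 14641 is not s-gonal.
s = 8: P(8, 70) = 14560 and P(8, 71) = 14981; 14641 is not s-gonal.
s = 10: P(10, 60) = 14220 and P(10, 61) = 14701; 14641 is not s-gonal.
s = 11: P(11, 57) = 14421 and P(11, 58) = 14935; 14641 is not s-gonal.
Hits: s ∈ {4} → 1.

1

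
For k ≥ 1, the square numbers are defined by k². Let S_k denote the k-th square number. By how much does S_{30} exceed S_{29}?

59

n² − (n−1)² = 2n − 1, so 30² − 29² = 2·30 − 1 = 59.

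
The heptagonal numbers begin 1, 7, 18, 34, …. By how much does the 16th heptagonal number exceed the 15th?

76

Consecutive heptagonal numbers differ by 5n − 4: here 5·16 − 4 = 76.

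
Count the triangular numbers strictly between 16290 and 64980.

The n-th triangular number is n(n+1)/2.
Smallest index with value > 16290: n = 181 (giving 16471).
Largest index with value < 64980: n = 359 (giving 64620).
Indices 181 through 359: 179 terms.

179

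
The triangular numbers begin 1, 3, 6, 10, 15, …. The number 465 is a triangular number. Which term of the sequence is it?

30

Set n(n+1)/2 = 465, giving n² + n − 930 = 0.
So n = (-1 + 61) / 2 = 60/2 = 30.
Check: 30·31/2 = 465. ✓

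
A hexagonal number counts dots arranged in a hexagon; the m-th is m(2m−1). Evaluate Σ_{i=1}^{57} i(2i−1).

Σ i(2i−1) = 2Σi² − Σi over i = 1..57.
Σi = 1653 and Σi² = 63365.
2·63365 − 1·1653 = 125077.

125077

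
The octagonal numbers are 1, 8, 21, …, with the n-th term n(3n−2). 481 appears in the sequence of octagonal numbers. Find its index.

Set n(3n−2) = 481, giving 3n² − 2n − 481 = 0.
So n = (2 + 76) / 6 = 78/6 = 13.

13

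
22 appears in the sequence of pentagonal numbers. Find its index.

4

Set n(3n−1)/2 = 22, giving 3n² − n − 44 = 0.
So n = (1 + 23) / 6 = 24/6 = 4.
Check: 4·(3·4 − 1)/2 = 22. ✓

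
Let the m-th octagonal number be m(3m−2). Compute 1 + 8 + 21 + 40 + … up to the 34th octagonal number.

Σ i(3i−2) = 3Σi² − 2Σi over i = 1..34.
Σi = 595 and Σi² = 13685.
3·13685 − 2·595 = 39865.

39865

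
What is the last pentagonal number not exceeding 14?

Solve n(3n−1)/2 ≤ 14 for integer n.
n = 3 gives 12 ≤ 14, while n = 4 gives 22 > 14; so the answer is 12.

12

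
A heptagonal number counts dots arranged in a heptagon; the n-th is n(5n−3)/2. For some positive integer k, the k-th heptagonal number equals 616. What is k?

Set n(5n−3)/2 = 616, giving 5n² − 3n − 1232 = 0.
The discriminant is 9 + 40·616 = 24649, and √24649 = 157.
So n = (3 + 157) / 10 = 160/10 = 16.
Check: 16·(5·16 − 3)/2 = 616. ✓

16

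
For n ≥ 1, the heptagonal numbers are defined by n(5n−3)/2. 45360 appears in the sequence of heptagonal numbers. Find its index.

135

Set n(5n−3)/2 = 45360, giving 5n² − 3n − 90720 = 0.
The discriminant is 9 + 40·45360 = 1814409, and √1814409 = 1347.
So n = (3 + 1347) / 10 = 1350/10 = 135.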